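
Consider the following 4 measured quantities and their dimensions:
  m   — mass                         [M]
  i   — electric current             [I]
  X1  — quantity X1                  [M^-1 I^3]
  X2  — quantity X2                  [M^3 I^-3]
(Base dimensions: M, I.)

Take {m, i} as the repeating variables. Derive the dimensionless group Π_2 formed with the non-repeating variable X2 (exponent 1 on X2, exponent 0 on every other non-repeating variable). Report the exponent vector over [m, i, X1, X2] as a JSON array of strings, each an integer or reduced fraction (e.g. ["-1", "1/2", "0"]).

["-3", "3", "0", "1"]

Dimensional matrix (M×I by m×i×X1×X2):
  M: [ 1  0 -1  3]
  I: [ 0  1  3 -3]
RREF → pivots at {m,i} ⇒ r = 2
Repeat: m,i; free: X1,X2
RREF:
  r0: [   1    0   -1    3]
  r1: [   0    1    3   -3]
Fix exponent of X2 at 1, X1 at 0; solve each RREF row for its pivot's exponent:
  r0: exp(m) + (3)·1 = 0 ⇒ exp(m) = -3
  r1: exp(i) + (-3)·1 = 0 ⇒ exp(i) = 3
Π_2 = m^-3 · i^3 · X2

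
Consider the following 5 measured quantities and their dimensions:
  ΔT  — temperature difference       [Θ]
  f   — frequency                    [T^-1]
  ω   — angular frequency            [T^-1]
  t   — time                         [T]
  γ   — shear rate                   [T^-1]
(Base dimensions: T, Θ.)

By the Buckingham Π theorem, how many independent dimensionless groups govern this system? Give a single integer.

Write exponents as rows T,Θ / cols ΔT,f,ω,t,γ:
  T: [ 0 -1 -1  1 -1]
  Θ: [ 1  0  0  0  0]
Echelon form has 2 nonzero rows (pivots: ΔT,f)
n=5, r=2 ⇒ 3 dimensionless groups

3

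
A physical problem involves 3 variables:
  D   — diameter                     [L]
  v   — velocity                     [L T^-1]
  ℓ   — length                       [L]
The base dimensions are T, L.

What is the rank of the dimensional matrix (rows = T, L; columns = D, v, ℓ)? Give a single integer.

Write exponents as rows T,L / cols D,v,ℓ:
  T: [ 0 -1  0]
  L: [ 1  1  1]
Row reduction gives pivot columns D,v; rank = 2

2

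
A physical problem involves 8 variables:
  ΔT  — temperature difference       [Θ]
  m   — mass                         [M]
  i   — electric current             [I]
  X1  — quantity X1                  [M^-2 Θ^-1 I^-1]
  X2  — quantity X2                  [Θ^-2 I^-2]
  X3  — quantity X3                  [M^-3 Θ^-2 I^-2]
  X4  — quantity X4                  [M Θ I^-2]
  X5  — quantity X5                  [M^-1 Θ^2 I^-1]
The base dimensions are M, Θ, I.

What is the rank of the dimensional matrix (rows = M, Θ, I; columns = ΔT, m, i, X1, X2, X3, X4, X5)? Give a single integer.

3

Write exponents as rows M,Θ,I / cols ΔT,m,i,X1,X2,X3,X4,X5:
  M: [ 0  1  0 -2  0 -3  1 -1]
  Θ: [ 1  0  0 -1 -2 -2  1  2]
  I: [ 0  0  1 -1 -2 -2 -2 -1]
RREF → pivots at {ΔT,m,i} ⇒ r = 3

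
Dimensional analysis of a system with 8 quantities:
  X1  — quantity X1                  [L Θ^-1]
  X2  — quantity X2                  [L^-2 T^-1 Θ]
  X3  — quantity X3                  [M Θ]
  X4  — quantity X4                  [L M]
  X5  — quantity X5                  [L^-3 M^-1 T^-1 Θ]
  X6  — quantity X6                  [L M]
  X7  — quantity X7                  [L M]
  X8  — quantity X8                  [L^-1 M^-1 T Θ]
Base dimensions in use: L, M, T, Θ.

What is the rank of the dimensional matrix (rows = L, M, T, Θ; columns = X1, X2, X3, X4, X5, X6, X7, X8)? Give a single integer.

3

Write exponents as rows L,M,T,Θ / cols X1,X2,X3,X4,X5,X6,X7,X8:
  L: [ 1 -2  0  1 -3  1  1 -1]
  M: [ 0  0  1  1 -1  1  1 -1]
  T: [ 0 -1  0  0 -1  0  0  1]
  Θ: [-1  1  1  0  1  0  0  1]
Echelon form has 3 nonzero rows (pivots: X1,X2,X3)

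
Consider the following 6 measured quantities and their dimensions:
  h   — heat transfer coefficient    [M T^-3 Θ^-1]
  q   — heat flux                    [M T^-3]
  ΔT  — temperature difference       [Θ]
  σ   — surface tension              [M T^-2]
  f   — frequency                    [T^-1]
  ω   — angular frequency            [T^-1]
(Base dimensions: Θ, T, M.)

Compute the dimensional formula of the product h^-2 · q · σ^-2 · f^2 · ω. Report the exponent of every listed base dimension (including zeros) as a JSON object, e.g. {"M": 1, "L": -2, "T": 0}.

Dimensional matrix (Θ×T×M by h×q×ΔT×σ×f×ω):
  Θ: [-1  0  1  0  0  0]
  T: [-3 -3  0 -2 -1 -1]
  M: [ 1  1  0  1  0  0]
  [Θ]: (-2)·-1+(1)·0+(-2)·0+(2)·0+(1)·0 = 2
  [T]: (-2)·-3+(1)·-3+(-2)·-2+(2)·-1+(1)·-1 = 4
  [M]: (-2)·1+(1)·1+(-2)·1+(2)·0+(1)·0 = -3
⇒ Θ^2 T^4 M^-3

{"Θ": 2, "T": 4, "M": -3}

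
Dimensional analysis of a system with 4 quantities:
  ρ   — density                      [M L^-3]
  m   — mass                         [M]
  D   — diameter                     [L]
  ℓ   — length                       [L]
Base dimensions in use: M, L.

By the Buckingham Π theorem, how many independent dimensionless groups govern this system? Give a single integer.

2

Write exponents as rows M,L / cols ρ,m,D,ℓ:
  M: [ 1  1  0  0]
  L: [-3  0  1  1]
RREF → pivots at {ρ,m} ⇒ r = 2
n=4, r=2 ⇒ 2 dimensionless groups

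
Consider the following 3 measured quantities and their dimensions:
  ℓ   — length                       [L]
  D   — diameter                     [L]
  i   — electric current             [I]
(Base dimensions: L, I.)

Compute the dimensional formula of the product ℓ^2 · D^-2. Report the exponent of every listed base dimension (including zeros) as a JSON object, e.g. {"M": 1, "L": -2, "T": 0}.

{"L": 0, "I": 0}

Write exponents as rows L,I / cols ℓ,D,i:
  L: [ 1  1  0]
  I: [ 0  0  1]
  [L]: (2)·1+(-2)·1 = 0
  [I]: (2)·0+(-2)·0 = 0
⇒ 1 (dimensionless)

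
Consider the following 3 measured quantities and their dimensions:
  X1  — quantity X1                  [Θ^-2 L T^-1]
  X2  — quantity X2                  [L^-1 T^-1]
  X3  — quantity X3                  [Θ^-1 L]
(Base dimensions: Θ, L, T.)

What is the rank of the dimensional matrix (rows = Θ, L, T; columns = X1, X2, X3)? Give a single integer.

Dimensional matrix (Θ×L×T by X1×X2×X3):
  Θ: [-2  0 -1]
  L: [ 1 -1  1]
  T: [-1 -1  0]
Row reduction gives pivot columns X1,X2; rank = 2

2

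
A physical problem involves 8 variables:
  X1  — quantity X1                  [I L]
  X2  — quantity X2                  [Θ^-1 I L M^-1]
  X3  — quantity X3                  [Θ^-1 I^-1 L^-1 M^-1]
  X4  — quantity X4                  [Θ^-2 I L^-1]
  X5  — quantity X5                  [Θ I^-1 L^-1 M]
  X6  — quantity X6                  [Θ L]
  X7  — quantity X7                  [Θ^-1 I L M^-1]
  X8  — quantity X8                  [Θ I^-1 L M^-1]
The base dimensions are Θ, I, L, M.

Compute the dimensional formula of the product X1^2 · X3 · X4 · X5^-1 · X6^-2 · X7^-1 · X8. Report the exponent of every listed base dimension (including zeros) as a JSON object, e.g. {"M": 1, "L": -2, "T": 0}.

{"Θ": -4, "I": 1, "L": -1, "M": -2}

Exponent matrix [Θ,I,L,M] × [X1,X2,X3,X4,X5,X6,X7,X8]:
  Θ: [ 0 -1 -1 -2  1  1 -1  1]
  I: [ 1  1 -1  1 -1  0  1 -1]
  L: [ 1  1 -1 -1 -1  1  1  1]
  M: [ 0 -1 -1  0  1  0 -1 -1]
  [Θ]: (2)·0+(1)·-1+(1)·-2+(-1)·1+(-2)·1+(-1)·-1+(1)·1 = -4
  [I]: (2)·1+(1)·-1+(1)·1+(-1)·-1+(-2)·0+(-1)·1+(1)·-1 = 1
  [L]: (2)·1+(1)·-1+(1)·-1+(-1)·-1+(-2)·1+(-1)·1+(1)·1 = -1
  [M]: (2)·0+(1)·-1+(1)·0+(-1)·1+(-2)·0+(-1)·-1+(1)·-1 = -2
⇒ Θ^-4 I L^-1 M^-2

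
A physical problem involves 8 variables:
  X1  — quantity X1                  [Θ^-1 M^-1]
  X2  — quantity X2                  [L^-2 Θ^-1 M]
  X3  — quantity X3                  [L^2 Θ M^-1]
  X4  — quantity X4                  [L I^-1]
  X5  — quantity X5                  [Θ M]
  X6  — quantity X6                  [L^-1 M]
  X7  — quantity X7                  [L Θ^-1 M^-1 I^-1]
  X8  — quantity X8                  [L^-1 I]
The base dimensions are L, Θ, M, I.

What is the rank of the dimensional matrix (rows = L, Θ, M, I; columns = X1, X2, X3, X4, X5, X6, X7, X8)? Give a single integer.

Exponent matrix [L,Θ,M,I] × [X1,X2,X3,X4,X5,X6,X7,X8]:
  L: [ 0 -2  2  1  0 -1  1 -1]
  Θ: [-1 -1  1  0  1  0 -1  0]
  M: [-1  1 -1  0  1  1 -1  0]
  I: [ 0  0  0 -1  0  0 -1  1]
Row reduction gives pivot columns X1,X2,X4; rank = 3

3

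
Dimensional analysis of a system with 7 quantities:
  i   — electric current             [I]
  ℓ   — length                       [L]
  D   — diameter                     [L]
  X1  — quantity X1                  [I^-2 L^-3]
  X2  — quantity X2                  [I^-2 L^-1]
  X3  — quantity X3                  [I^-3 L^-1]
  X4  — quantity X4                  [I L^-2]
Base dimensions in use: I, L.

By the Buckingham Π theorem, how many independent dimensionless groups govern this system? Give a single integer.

Dimensional matrix (I×L by i×ℓ×D×X1×X2×X3×X4):
  I: [ 1  0  0 -2 -2 -3  1]
  L: [ 0  1  1 -3 -1 -1 -2]
Echelon form has 2 nonzero rows (pivots: i,ℓ)
7 vars − rank 2 = 5 Π groups

5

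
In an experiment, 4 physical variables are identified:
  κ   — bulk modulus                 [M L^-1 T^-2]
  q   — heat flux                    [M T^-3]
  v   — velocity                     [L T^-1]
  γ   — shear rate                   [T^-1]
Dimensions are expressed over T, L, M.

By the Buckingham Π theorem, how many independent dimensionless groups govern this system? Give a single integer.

1

Dimensional matrix (T×L×M by κ×q×v×γ):
  T: [-2 -3 -1 -1]
  L: [-1  0  1  0]
  M: [ 1  1  0  0]
RREF → pivots at {κ,q,γ} ⇒ r = 3
n=4, r=3 ⇒ 1 dimensionless group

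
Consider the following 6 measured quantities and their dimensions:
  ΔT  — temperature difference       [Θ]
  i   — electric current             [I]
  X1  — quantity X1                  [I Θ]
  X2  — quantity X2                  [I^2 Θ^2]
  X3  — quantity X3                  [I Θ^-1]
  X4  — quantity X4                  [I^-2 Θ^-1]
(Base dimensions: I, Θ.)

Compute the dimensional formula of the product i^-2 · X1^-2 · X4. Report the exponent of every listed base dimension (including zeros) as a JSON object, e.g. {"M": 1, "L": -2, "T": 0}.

{"I": -6, "Θ": -3}

Exponent matrix [I,Θ] × [ΔT,i,X1,X2,X3,X4]:
  I: [ 0  1  1  2  1 -2]
  Θ: [ 1  0  1  2 -1 -1]
  [I]: (-2)·1+(-2)·1+(1)·-2 = -6
  [Θ]: (-2)·0+(-2)·1+(1)·-1 = -3
⇒ I^-6 Θ^-3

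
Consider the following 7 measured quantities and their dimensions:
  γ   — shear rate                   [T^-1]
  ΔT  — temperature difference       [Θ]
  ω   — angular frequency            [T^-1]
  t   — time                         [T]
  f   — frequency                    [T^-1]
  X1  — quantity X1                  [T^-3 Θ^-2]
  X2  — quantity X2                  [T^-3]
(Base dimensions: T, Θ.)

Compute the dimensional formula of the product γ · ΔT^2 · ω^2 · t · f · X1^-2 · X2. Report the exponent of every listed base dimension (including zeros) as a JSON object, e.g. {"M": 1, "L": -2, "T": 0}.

Write exponents as rows T,Θ / cols γ,ΔT,ω,t,f,X1,X2:
  T: [-1  0 -1  1 -1 -3 -3]
  Θ: [ 0  1  0  0  0 -2  0]
  [T]: (1)·-1+(2)·0+(2)·-1+(1)·1+(1)·-1+(-2)·-3+(1)·-3 = 0
  [Θ]: (1)·0+(2)·1+(2)·0+(1)·0+(1)·0+(-2)·-2+(1)·0 = 6
⇒ Θ^6

{"T": 0, "Θ": 6}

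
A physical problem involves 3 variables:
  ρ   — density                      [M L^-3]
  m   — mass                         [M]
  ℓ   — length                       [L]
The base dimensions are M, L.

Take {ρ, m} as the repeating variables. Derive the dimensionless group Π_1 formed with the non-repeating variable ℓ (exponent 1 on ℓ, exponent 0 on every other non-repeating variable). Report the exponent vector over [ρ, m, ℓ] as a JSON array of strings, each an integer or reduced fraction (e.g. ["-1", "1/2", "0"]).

["1/3", "-1/3", "1"]

Exponent matrix [M,L] × [ρ,m,ℓ]:
  M: [ 1  1  0]
  L: [-3  0  1]
RREF → pivots at {ρ,m} ⇒ r = 2
Repeat: ρ,m; free: ℓ
RREF:
  r0: [   1    0 -1/3]
  r1: [   0    1  1/3]
Fix exponent of ℓ at 1; solve each RREF row for its pivot's exponent:
  r0: exp(ρ) + (-1/3)·1 = 0 ⇒ exp(ρ) = 1/3
  r1: exp(m) + (1/3)·1 = 0 ⇒ exp(m) = -1/3
Π_1 = ρ^(1/3) · m^(-1/3) · ℓ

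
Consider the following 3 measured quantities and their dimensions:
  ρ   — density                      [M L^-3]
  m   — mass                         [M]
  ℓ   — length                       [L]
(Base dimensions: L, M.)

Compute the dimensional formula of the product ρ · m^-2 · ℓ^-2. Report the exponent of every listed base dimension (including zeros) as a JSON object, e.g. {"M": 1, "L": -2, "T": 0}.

Exponent matrix [L,M] × [ρ,m,ℓ]:
  L: [-3  0  1]
  M: [ 1  1  0]
  [L]: (1)·-3+(-2)·0+(-2)·1 = -5
  [M]: (1)·1+(-2)·1+(-2)·0 = -1
⇒ L^-5 M^-1

{"L": -5, "M": -1}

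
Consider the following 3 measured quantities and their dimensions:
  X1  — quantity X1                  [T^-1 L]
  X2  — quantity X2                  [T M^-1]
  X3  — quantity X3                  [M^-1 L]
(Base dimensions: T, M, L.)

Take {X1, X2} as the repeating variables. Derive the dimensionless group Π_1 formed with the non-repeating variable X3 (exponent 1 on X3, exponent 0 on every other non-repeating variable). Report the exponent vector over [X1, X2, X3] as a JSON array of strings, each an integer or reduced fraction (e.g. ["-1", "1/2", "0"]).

["-1", "-1", "1"]

Exponent matrix [T,M,L] × [X1,X2,X3]:
  T: [-1  1  0]
  M: [ 0 -1 -1]
  L: [ 1  0  1]
Echelon form has 2 nonzero rows (pivots: X1,X2)
Repeat: X1,X2; free: X3
RREF:
  r0: [   1    0    1]
  r1: [   0    1    1]
  r2: [   0    0    0]
Fix exponent of X3 at 1; solve each RREF row for its pivot's exponent:
  r0: exp(X1) + (1)·1 = 0 ⇒ exp(X1) = -1
  r1: exp(X2) + (1)·1 = 0 ⇒ exp(X2) = -1
Π_1 = X1^-1 · X2^-1 · X3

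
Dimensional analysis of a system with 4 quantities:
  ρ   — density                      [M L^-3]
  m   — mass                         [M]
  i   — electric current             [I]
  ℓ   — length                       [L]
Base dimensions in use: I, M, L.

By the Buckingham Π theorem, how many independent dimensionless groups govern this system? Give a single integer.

1

Write exponents as rows I,M,L / cols ρ,m,i,ℓ:
  I: [ 0  0  1  0]
  M: [ 1  1  0  0]
  L: [-3  0  0  1]
Row reduction gives pivot columns ρ,m,i; rank = 3
Π count = n − r = 4 − 3 = 1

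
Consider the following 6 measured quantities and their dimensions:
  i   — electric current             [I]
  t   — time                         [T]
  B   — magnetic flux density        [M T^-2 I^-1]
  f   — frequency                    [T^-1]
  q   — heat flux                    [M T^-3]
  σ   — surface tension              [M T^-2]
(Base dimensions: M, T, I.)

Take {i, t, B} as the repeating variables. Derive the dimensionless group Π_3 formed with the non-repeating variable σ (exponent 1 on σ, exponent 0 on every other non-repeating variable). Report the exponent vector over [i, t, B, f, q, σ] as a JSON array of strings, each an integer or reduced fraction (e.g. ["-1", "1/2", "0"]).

["-1", "0", "-1", "0", "0", "1"]

Write exponents as rows M,T,I / cols i,t,B,f,q,σ:
  M: [ 0  0  1  0  1  1]
  T: [ 0  1 -2 -1 -3 -2]
  I: [ 1  0 -1  0  0  0]
Row reduction gives pivot columns i,t,B; rank = 3
Repeat: i,t,B; free: f,q,σ
RREF:
  r0: [   1    0    0    0    1    1]
  r1: [   0    1    0   -1   -1    0]
  r2: [   0    0    1    0    1    1]
Fix exponent of σ at 1, f at 0, q at 0; solve each RREF row for its pivot's exponent:
  r0: exp(i) + (1)·1 = 0 ⇒ exp(i) = -1
  r1: exp(t) + (0)·1 = 0 ⇒ exp(t) = 0
  r2: exp(B) + (1)·1 = 0 ⇒ exp(B) = -1
Π_3 = i^-1 · B^-1 · σ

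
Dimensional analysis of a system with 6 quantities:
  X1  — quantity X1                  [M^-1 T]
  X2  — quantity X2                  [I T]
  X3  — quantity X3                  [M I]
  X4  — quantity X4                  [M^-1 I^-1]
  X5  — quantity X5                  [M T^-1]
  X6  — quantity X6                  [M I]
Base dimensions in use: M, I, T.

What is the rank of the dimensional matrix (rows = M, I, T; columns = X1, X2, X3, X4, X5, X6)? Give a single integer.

2

Exponent matrix [M,I,T] × [X1,X2,X3,X4,X5,X6]:
  M: [-1  0  1 -1  1  1]
  I: [ 0  1  1 -1  0  1]
  T: [ 1  1  0  0 -1  0]
Row reduction gives pivot columns X1,X2; rank = 2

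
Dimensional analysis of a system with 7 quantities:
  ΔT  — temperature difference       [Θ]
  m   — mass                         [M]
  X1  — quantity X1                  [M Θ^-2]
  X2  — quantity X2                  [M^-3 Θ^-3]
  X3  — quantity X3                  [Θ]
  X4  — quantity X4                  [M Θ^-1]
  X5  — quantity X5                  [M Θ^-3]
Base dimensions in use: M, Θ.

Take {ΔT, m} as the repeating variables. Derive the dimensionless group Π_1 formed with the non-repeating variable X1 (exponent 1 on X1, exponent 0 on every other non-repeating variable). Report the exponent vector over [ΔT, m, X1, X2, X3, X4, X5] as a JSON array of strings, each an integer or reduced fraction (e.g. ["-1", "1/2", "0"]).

Dimensional matrix (M×Θ by ΔT×m×X1×X2×X3×X4×X5):
  M: [ 0  1  1 -3  0  1  1]
  Θ: [ 1  0 -2 -3  1 -1 -3]
RREF → pivots at {ΔT,m} ⇒ r = 2
Repeat: ΔT,m; free: X1,X2,X3,X4,X5
RREF:
  r0: [   1    0   -2   -3    1   -1   -3]
  r1: [   0    1    1   -3    0    1    1]
Fix exponent of X1 at 1, X2 at 0, X3 at 0, X4 at 0, X5 at 0; solve each RREF row for its pivot's exponent:
  r0: exp(ΔT) + (-2)·1 = 0 ⇒ exp(ΔT) = 2
  r1: exp(m) + (1)·1 = 0 ⇒ exp(m) = -1
Π_1 = ΔT^2 · m^-1 · X1

["2", "-1", "1", "0", "0", "0", "0"]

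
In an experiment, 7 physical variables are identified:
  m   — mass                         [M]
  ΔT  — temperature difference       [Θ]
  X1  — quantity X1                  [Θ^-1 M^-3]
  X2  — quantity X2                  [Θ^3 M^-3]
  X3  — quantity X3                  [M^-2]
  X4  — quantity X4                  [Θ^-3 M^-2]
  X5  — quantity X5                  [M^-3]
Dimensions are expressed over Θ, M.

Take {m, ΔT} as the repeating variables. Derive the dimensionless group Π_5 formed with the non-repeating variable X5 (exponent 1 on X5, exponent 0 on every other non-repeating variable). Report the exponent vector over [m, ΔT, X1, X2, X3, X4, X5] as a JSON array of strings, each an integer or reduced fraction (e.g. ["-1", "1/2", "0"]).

["3", "0", "0", "0", "0", "0", "1"]

Exponent matrix [Θ,M] × [m,ΔT,X1,X2,X3,X4,X5]:
  Θ: [ 0  1 -1  3  0 -3  0]
  M: [ 1  0 -3 -3 -2 -2 -3]
Row reduction gives pivot columns m,ΔT; rank = 2
Pivot set = {m,ΔT}, free = {X1,X2,X3,X4,X5}
RREF:
  r0: [   1    0   -3   -3   -2   -2   -3]
  r1: [   0    1   -1    3    0   -3    0]
Fix exponent of X5 at 1, X1 at 0, X2 at 0, X3 at 0, X4 at 0; solve each RREF row for its pivot's exponent:
  r0: exp(m) + (-3)·1 = 0 ⇒ exp(m) = 3
  r1: exp(ΔT) + (0)·1 = 0 ⇒ exp(ΔT) = 0
Π_5 = m^3 · X5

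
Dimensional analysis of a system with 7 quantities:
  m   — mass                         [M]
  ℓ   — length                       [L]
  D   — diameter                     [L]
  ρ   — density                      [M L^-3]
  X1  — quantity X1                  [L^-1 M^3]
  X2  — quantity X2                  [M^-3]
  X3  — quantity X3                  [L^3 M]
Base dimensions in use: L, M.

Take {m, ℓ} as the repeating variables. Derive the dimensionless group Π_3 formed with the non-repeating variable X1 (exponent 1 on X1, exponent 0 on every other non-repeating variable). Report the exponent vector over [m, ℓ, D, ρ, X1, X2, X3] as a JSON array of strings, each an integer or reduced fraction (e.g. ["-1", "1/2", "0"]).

["-3", "1", "0", "0", "1", "0", "0"]

Dimensional matrix (L×M by m×ℓ×D×ρ×X1×X2×X3):
  L: [ 0  1  1 -3 -1  0  3]
  M: [ 1  0  0  1  3 -3  1]
Echelon form has 2 nonzero rows (pivots: m,ℓ)
Repeat: m,ℓ; free: D,ρ,X1,X2,X3
RREF:
  r0: [   1    0    0    1    3   -3    1]
  r1: [   0    1    1   -3   -1    0    3]
Fix exponent of X1 at 1, D at 0, ρ at 0, X2 at 0, X3 at 0; solve each RREF row for its pivot's exponent:
  r0: exp(m) + (3)·1 = 0 ⇒ exp(m) = -3
  r1: exp(ℓ) + (-1)·1 = 0 ⇒ exp(ℓ) = 1
Π_3 = m^-3 · ℓ · X1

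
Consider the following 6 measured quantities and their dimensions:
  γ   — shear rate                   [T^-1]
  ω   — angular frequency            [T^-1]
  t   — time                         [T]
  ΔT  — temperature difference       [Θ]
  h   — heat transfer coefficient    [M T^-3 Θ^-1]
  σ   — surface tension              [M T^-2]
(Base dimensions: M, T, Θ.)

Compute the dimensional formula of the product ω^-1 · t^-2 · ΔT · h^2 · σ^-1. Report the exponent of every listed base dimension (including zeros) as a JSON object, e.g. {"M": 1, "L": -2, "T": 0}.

{"M": 1, "T": -5, "Θ": -1}

Dimensional matrix (M×T×Θ by γ×ω×t×ΔT×h×σ):
  M: [ 0  0  0  0  1  1]
  T: [-1 -1  1  0 -3 -2]
  Θ: [ 0  0  0  1 -1  0]
  [M]: (-1)·0+(-2)·0+(1)·0+(2)·1+(-1)·1 = 1
  [T]: (-1)·-1+(-2)·1+(1)·0+(2)·-3+(-1)·-2 = -5
  [Θ]: (-1)·0+(-2)·0+(1)·1+(2)·-1+(-1)·0 = -1
⇒ M T^-5 Θ^-1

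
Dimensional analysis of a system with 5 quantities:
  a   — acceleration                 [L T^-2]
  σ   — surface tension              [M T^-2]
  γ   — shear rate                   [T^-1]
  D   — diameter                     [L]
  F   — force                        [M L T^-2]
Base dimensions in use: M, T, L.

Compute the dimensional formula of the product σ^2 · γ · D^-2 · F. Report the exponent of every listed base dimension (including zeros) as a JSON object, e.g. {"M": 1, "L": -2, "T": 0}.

Dimensional matrix (M×T×L by a×σ×γ×D×F):
  M: [ 0  1  0  0  1]
  T: [-2 -2 -1  0 -2]
  L: [ 1  0  0  1  1]
  [M]: (2)·1+(1)·0+(-2)·0+(1)·1 = 3
  [T]: (2)·-2+(1)·-1+(-2)·0+(1)·-2 = -7
  [L]: (2)·0+(1)·0+(-2)·1+(1)·1 = -1
⇒ M^3 T^-7 L^-1

{"M": 3, "T": -7, "L": -1}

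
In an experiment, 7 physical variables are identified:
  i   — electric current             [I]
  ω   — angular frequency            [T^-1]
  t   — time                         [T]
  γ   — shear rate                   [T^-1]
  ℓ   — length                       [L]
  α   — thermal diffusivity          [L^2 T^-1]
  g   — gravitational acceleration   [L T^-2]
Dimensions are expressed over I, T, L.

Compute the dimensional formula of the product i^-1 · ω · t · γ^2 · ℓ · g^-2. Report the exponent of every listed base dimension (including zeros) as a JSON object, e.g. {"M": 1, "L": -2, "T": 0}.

{"I": -1, "T": 2, "L": -1}

Dimensional matrix (I×T×L by i×ω×t×γ×ℓ×α×g):
  I: [ 1  0  0  0  0  0  0]
  T: [ 0 -1  1 -1  0 -1 -2]
  L: [ 0  0  0  0  1  2  1]
  [I]: (-1)·1+(1)·0+(1)·0+(2)·0+(1)·0+(-2)·0 = -1
  [T]: (-1)·0+(1)·-1+(1)·1+(2)·-1+(1)·0+(-2)·-2 = 2
  [L]: (-1)·0+(1)·0+(1)·0+(2)·0+(1)·1+(-2)·1 = -1
⇒ I^-1 T^2 L^-1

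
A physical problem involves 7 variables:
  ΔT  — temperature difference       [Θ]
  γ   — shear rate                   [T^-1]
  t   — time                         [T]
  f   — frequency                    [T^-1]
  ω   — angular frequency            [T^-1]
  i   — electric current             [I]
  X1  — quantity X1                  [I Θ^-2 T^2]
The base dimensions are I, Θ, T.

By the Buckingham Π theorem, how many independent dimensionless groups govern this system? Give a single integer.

4

Exponent matrix [I,Θ,T] × [ΔT,γ,t,f,ω,i,X1]:
  I: [ 0  0  0  0  0  1  1]
  Θ: [ 1  0  0  0  0  0 -2]
  T: [ 0 -1  1 -1 -1  0  2]
Row reduction gives pivot columns ΔT,γ,i; rank = 3
7 vars − rank 3 = 4 Π groups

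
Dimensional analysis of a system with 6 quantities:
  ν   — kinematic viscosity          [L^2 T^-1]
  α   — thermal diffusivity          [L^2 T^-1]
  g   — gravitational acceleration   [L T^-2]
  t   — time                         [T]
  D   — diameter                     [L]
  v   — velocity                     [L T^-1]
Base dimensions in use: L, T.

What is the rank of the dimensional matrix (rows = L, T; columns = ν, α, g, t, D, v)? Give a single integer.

Exponent matrix [L,T] × [ν,α,g,t,D,v]:
  L: [ 2  2  1  0  1  1]
  T: [-1 -1 -2  1  0 -1]
Row reduction gives pivot columns ν,g; rank = 2

2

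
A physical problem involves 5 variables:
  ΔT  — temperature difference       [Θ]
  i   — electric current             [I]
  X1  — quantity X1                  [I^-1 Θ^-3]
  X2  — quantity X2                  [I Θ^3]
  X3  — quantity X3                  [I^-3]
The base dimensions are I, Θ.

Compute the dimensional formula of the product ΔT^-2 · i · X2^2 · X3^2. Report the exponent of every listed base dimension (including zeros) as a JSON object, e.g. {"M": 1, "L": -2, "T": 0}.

{"I": -3, "Θ": 4}

Dimensional matrix (I×Θ by ΔT×i×X1×X2×X3):
  I: [ 0  1 -1  1 -3]
  Θ: [ 1  0 -3  3  0]
  [I]: (-2)·0+(1)·1+(2)·1+(2)·-3 = -3
  [Θ]: (-2)·1+(1)·0+(2)·3+(2)·0 = 4
⇒ I^-3 Θ^4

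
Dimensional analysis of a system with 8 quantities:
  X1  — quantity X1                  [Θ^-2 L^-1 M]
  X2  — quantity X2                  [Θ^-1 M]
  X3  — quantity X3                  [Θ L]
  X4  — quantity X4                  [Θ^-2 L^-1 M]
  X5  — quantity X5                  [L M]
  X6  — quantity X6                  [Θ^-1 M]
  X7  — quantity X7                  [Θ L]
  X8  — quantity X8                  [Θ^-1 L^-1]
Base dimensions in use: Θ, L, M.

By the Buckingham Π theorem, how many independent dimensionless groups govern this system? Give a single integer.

6

Dimensional matrix (Θ×L×M by X1×X2×X3×X4×X5×X6×X7×X8):
  Θ: [-2 -1  1 -2  0 -1  1 -1]
  L: [-1  0  1 -1  1  0  1 -1]
  M: [ 1  1  0  1  1  1  0  0]
Row reduction gives pivot columns X1,X2; rank = 2
n=8, r=2 ⇒ 6 dimensionless groups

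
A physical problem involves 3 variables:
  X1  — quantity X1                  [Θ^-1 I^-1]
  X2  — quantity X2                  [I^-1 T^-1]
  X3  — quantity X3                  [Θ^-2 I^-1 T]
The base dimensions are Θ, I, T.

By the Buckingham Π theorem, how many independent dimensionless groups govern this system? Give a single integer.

1

Dimensional matrix (Θ×I×T by X1×X2×X3):
  Θ: [-1  0 -2]
  I: [-1 -1 -1]
  T: [ 0 -1  1]
RREF → pivots at {X1,X2} ⇒ r = 2
3 vars − rank 2 = 1 Π group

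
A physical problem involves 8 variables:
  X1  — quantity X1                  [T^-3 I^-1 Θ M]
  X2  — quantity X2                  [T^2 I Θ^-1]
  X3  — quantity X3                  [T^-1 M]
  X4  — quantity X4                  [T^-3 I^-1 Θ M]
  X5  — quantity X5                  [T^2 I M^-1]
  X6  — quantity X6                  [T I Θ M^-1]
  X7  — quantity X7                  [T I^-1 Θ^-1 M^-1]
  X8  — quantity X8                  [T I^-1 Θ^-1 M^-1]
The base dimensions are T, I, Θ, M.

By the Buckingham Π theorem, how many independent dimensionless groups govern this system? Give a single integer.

5

Write exponents as rows T,I,Θ,M / cols X1,X2,X3,X4,X5,X6,X7,X8:
  T: [-3  2 -1 -3  2  1  1  1]
  I: [-1  1  0 -1  1  1 -1 -1]
  Θ: [ 1 -1  0  1  0  1 -1 -1]
  M: [ 1  0  1  1 -1 -1 -1 -1]
Row reduction gives pivot columns X1,X2,X5; rank = 3
Π count = n − r = 8 − 3 = 5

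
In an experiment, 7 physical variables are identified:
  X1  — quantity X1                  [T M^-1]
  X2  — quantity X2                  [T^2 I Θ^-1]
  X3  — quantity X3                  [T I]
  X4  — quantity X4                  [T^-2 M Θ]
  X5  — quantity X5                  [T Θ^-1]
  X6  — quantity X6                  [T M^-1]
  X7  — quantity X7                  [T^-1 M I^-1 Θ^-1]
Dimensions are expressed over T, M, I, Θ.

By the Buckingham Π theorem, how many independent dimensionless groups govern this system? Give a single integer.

Dimensional matrix (T×M×I×Θ by X1×X2×X3×X4×X5×X6×X7):
  T: [ 1  2  1 -2  1  1 -1]
  M: [-1  0  0  1  0 -1  1]
  I: [ 0  1  1  0  0  0 -1]
  Θ: [ 0 -1  0  1 -1  0 -1]
RREF → pivots at {X1,X2,X3} ⇒ r = 3
Π count = n − r = 7 − 3 = 4

4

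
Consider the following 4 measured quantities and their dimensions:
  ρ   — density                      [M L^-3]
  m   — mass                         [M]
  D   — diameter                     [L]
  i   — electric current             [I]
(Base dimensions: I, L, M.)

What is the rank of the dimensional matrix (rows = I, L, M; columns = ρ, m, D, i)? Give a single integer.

3

Dimensional matrix (I×L×M by ρ×m×D×i):
  I: [ 0  0  0  1]
  L: [-3  0  1  0]
  M: [ 1  1  0  0]
Echelon form has 3 nonzero rows (pivots: ρ,m,i)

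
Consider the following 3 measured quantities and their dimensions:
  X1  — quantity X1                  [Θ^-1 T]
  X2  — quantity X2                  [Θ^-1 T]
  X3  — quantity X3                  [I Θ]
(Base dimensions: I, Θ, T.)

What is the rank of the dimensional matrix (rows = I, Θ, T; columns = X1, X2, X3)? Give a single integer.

2

Dimensional matrix (I×Θ×T by X1×X2×X3):
  I: [ 0  0  1]
  Θ: [-1 -1  1]
  T: [ 1  1  0]
Row reduction gives pivot columns X1,X3; rank = 2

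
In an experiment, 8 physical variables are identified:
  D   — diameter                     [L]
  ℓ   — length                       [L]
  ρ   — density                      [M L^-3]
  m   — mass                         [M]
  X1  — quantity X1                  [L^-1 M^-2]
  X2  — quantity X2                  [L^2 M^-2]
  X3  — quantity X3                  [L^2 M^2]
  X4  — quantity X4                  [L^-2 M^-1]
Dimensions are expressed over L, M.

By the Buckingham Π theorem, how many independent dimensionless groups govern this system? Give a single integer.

Dimensional matrix (L×M by D×ℓ×ρ×m×X1×X2×X3×X4):
  L: [ 1  1 -3  0 -1  2  2 -2]
  M: [ 0  0  1  1 -2 -2  2 -1]
Row reduction gives pivot columns D,ρ; rank = 2
8 vars − rank 2 = 6 Π groups

6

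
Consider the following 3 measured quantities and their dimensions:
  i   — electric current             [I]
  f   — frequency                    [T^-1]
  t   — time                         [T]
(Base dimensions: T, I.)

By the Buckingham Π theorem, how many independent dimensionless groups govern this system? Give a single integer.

1

Exponent matrix [T,I] × [i,f,t]:
  T: [ 0 -1  1]
  I: [ 1  0  0]
RREF → pivots at {i,f} ⇒ r = 2
3 vars − rank 2 = 1 Π group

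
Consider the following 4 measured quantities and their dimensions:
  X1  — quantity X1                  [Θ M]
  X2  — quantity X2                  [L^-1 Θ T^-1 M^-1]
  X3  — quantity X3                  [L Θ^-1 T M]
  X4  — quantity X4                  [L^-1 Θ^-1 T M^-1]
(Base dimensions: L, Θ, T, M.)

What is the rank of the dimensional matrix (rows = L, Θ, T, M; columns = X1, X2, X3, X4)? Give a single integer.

Exponent matrix [L,Θ,T,M] × [X1,X2,X3,X4]:
  L: [ 0 -1  1 -1]
  Θ: [ 1  1 -1 -1]
  T: [ 0 -1  1  1]
  M: [ 1 -1  1 -1]
Row reduction gives pivot columns X1,X2,X4; rank = 3

3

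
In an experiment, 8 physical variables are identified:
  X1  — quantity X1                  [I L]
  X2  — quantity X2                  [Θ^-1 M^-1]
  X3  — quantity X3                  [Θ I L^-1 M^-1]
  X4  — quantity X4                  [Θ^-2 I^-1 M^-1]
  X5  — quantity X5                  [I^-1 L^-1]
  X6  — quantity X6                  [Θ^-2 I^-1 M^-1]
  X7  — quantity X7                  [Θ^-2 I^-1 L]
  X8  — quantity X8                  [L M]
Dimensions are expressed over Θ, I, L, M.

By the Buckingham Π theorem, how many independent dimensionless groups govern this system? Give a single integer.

5

Exponent matrix [Θ,I,L,M] × [X1,X2,X3,X4,X5,X6,X7,X8]:
  Θ: [ 0 -1  1 -2  0 -2 -2  0]
  I: [ 1  0  1 -1 -1 -1 -1  0]
  L: [ 1  0 -1  0 -1  0  1  1]
  M: [ 0 -1 -1 -1  0 -1  0  1]
RREF → pivots at {X1,X2,X3} ⇒ r = 3
n=8, r=3 ⇒ 5 dimensionless groups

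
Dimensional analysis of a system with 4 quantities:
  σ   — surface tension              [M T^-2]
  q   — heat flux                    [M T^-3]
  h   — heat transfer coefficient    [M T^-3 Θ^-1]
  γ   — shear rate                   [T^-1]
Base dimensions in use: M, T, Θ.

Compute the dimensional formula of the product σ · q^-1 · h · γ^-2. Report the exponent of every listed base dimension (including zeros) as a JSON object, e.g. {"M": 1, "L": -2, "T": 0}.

{"M": 1, "T": 0, "Θ": -1}

Write exponents as rows M,T,Θ / cols σ,q,h,γ:
  M: [ 1  1  1  0]
  T: [-2 -3 -3 -1]
  Θ: [ 0  0 -1  0]
  [M]: (1)·1+(-1)·1+(1)·1+(-2)·0 = 1
  [T]: (1)·-2+(-1)·-3+(1)·-3+(-2)·-1 = 0
  [Θ]: (1)·0+(-1)·0+(1)·-1+(-2)·0 = -1
⇒ M Θ^-1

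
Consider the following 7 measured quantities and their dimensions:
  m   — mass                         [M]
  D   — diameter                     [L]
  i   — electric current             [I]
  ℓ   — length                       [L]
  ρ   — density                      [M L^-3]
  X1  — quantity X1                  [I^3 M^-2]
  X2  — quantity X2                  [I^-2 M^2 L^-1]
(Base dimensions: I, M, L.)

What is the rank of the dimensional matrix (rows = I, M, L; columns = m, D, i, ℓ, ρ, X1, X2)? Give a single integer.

3

Write exponents as rows I,M,L / cols m,D,i,ℓ,ρ,X1,X2:
  I: [ 0  0  1  0  0  3 -2]
  M: [ 1  0  0  0  1 -2  2]
  L: [ 0  1  0  1 -3  0 -1]
RREF → pivots at {m,D,i} ⇒ r = 3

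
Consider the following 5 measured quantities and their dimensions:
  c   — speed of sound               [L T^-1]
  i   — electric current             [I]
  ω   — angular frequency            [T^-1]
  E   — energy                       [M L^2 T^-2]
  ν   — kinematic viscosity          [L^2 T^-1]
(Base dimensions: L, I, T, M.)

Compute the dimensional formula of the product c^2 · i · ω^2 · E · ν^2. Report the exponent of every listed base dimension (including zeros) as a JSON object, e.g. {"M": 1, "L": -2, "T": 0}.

Exponent matrix [L,I,T,M] × [c,i,ω,E,ν]:
  L: [ 1  0  0  2  2]
  I: [ 0  1  0  0  0]
  T: [-1  0 -1 -2 -1]
  M: [ 0  0  0  1  0]
  [L]: (2)·1+(1)·0+(2)·0+(1)·2+(2)·2 = 8
  [I]: (2)·0+(1)·1+(2)·0+(1)·0+(2)·0 = 1
  [T]: (2)·-1+(1)·0+(2)·-1+(1)·-2+(2)·-1 = -8
  [M]: (2)·0+(1)·0+(2)·0+(1)·1+(2)·0 = 1
⇒ L^8 I T^-8 M

{"L": 8, "I": 1, "T": -8, "M": 1}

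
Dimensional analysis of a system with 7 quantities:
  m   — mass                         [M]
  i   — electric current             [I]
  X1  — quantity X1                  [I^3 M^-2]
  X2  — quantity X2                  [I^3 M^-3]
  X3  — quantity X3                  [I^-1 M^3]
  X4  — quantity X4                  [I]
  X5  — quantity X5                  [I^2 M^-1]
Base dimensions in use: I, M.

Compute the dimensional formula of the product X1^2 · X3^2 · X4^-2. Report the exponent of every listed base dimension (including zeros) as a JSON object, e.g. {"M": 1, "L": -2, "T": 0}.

Dimensional matrix (I×M by m×i×X1×X2×X3×X4×X5):
  I: [ 0  1  3  3 -1  1  2]
  M: [ 1  0 -2 -3  3  0 -1]
  [I]: (2)·3+(2)·-1+(-2)·1 = 2
  [M]: (2)·-2+(2)·3+(-2)·0 = 2
⇒ I^2 M^2

{"I": 2, "M": 2}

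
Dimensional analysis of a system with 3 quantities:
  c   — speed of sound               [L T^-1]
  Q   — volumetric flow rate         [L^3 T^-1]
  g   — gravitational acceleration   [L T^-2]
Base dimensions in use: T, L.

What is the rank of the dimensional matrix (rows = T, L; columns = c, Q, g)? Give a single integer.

Exponent matrix [T,L] × [c,Q,g]:
  T: [-1 -1 -2]
  L: [ 1  3  1]
RREF → pivots at {c,Q} ⇒ r = 2

2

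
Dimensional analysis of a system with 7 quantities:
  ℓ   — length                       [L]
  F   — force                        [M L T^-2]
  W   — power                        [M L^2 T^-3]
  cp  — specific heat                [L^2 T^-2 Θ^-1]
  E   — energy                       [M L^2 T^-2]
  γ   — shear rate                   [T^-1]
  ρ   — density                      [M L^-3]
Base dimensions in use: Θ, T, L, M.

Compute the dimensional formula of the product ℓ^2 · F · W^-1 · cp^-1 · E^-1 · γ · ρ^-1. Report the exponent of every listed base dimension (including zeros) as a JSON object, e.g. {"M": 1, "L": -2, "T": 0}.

{"Θ": 1, "T": 4, "L": 0, "M": -2}

Write exponents as rows Θ,T,L,M / cols ℓ,F,W,cp,E,γ,ρ:
  Θ: [ 0  0  0 -1  0  0  0]
  T: [ 0 -2 -3 -2 -2 -1  0]
  L: [ 1  1  2  2  2  0 -3]
  M: [ 0  1  1  0  1  0  1]
  [Θ]: (2)·0+(1)·0+(-1)·0+(-1)·-1+(-1)·0+(1)·0+(-1)·0 = 1
  [T]: (2)·0+(1)·-2+(-1)·-3+(-1)·-2+(-1)·-2+(1)·-1+(-1)·0 = 4
  [L]: (2)·1+(1)·1+(-1)·2+(-1)·2+(-1)·2+(1)·0+(-1)·-3 = 0
  [M]: (2)·0+(1)·1+(-1)·1+(-1)·0+(-1)·1+(1)·0+(-1)·1 = -2
⇒ Θ T^4 M^-2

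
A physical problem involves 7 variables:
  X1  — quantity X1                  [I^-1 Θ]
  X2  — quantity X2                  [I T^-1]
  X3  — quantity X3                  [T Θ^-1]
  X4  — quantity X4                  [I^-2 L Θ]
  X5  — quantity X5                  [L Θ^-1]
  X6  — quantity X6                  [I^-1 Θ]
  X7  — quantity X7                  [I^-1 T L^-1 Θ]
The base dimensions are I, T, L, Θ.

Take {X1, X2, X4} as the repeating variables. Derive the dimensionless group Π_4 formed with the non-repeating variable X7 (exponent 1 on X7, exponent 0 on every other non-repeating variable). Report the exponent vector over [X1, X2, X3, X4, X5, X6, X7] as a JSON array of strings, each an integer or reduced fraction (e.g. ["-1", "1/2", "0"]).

["-2", "1", "0", "1", "0", "0", "1"]

Write exponents as rows I,T,L,Θ / cols X1,X2,X3,X4,X5,X6,X7:
  I: [-1  1  0 -2  0 -1 -1]
  T: [ 0 -1  1  0  0  0  1]
  L: [ 0  0  0  1  1  0 -1]
  Θ: [ 1  0 -1  1 -1  1  1]
RREF → pivots at {X1,X2,X4} ⇒ r = 3
Repeat: X1,X2,X4; free: X3,X5,X6,X7
RREF:
  r0: [   1    0   -1    0   -2    1    2]
  r1: [   0    1   -1    0    0    0   -1]
  r2: [   0    0    0    1    1    0   -1]
  r3: [   0    0    0    0    0    0    0]
Fix exponent of X7 at 1, X3 at 0, X5 at 0, X6 at 0; solve each RREF row for its pivot's exponent:
  r0: exp(X1) + (2)·1 = 0 ⇒ exp(X1) = -2
  r1: exp(X2) + (-1)·1 = 0 ⇒ exp(X2) = 1
  r2: exp(X4) + (-1)·1 = 0 ⇒ exp(X4) = 1
Π_4 = X1^-2 · X2 · X4 · X7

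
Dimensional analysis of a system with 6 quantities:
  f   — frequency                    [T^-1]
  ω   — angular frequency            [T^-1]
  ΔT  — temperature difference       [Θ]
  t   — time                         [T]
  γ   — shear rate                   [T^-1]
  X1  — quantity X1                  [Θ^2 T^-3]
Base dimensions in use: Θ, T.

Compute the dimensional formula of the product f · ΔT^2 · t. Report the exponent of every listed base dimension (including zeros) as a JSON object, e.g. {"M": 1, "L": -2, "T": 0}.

Write exponents as rows Θ,T / cols f,ω,ΔT,t,γ,X1:
  Θ: [ 0  0  1  0  0  2]
  T: [-1 -1  0  1 -1 -3]
  [Θ]: (1)·0+(2)·1+(1)·0 = 2
  [T]: (1)·-1+(2)·0+(1)·1 = 0
⇒ Θ^2

{"Θ": 2, "T": 0}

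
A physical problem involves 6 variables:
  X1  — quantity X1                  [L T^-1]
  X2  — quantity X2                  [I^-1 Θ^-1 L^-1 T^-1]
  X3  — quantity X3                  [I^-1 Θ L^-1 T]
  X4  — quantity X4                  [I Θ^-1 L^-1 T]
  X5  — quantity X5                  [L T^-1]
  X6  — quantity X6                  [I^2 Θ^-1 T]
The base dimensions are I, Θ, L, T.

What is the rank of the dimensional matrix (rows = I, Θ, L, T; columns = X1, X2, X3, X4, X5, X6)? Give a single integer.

3

Exponent matrix [I,Θ,L,T] × [X1,X2,X3,X4,X5,X6]:
  I: [ 0 -1 -1  1  0  2]
  Θ: [ 0 -1  1 -1  0 -1]
  L: [ 1 -1 -1 -1  1  0]
  T: [-1 -1  1  1 -1  1]
Row reduction gives pivot columns X1,X2,X3; rank = 3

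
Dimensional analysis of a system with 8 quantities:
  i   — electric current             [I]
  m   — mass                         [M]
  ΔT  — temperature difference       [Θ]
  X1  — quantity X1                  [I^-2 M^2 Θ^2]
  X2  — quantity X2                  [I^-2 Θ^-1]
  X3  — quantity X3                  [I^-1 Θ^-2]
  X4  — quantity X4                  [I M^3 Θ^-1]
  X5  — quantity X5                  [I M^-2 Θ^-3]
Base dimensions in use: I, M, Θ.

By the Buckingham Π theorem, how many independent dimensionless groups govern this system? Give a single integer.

Write exponents as rows I,M,Θ / cols i,m,ΔT,X1,X2,X3,X4,X5:
  I: [ 1  0  0 -2 -2 -1  1  1]
  M: [ 0  1  0  2  0  0  3 -2]
  Θ: [ 0  0  1  2 -1 -2 -1 -3]
Row reduction gives pivot columns i,m,ΔT; rank = 3
Π count = n − r = 8 − 3 = 5

5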